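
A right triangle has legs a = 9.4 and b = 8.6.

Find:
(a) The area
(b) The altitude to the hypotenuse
(a) The legs are perpendicular, so Area = ½·a·b = ½·9.4·8.6 = ½·80.84 = 40.42
(b) Hypotenuse c = √(a² + b²) = √(88.36 + 73.96) = √162.32 ≈ 12.7405
    Area = ½·c·h_c  ⇒  h_c = 2·Area/c = 80.84/12.7405 ≈ 6.34513

Area = 40.42, h_c = 6.345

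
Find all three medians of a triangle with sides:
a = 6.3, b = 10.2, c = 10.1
Median formula: m_a = ½√(2b² + 2c² − a²) (and cyclically). a² = 39.69, b² = 104.04, c² = 102.01.
m_a = ½√(2·104.04 + 2·102.01 − 39.69) = ½√372.41 ≈ ½·19.2979 ≈ 9.64896
m_b = ½√(2·39.69 + 2·102.01 − 104.04) = ½√179.36 ≈ ½·13.3925 ≈ 6.69627
m_c = ½√(2·39.69 + 2·104.04 − 102.01) = ½√185.45 ≈ ½·13.618 ≈ 6.809

m_a = 9.649, m_b = 6.696, m_c = 6.809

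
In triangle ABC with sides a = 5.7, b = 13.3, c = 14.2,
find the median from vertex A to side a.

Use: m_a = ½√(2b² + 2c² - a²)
m_a = ½√(2·13.3² + 2·14.2² − 5.7²) = ½√(2·176.89 + 2·201.64 − 32.49) = ½√(353.78 + 403.28 − 32.49) = ½√724.57
√724.57 ≈ 26.9178, so m_a ≈ 13.4589

m_a = 13.46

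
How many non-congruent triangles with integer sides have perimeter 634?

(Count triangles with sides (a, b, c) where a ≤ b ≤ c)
Let a ≤ b ≤ c with a + b + c = 634. The only binding inequality is a + b > c, i.e. 634 − c > c, so c < 634/2; and c ≥ 634/3 since c is the largest side.
So 212 ≤ c ≤ 316. For each c, b runs from ⌈(634 − c)/2⌉ up to c (then a = 634 − b − c satisfies 1 ≤ a ≤ b automatically), giving c − ⌈(634 − c)/2⌉ + 1 choices.
Summing over c: 2 + 3 + 5 + 6 + … + 156 + 158  (105 terms, c = 212, …, 316) = 8374
Check (closed form: nearest integer to p²/48 for even p, (p+3)²/48 for odd p): 634²/48 = 401956/48 ≈ 8374.08 → 8374

8374 triangles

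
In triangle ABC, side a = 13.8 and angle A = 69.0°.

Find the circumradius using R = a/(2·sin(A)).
R = a/(2·sin(A)) = 13.8/(2·sin(69.0°))
sin(69.0°) ≈ 0.93358
R ≈ 13.8/(2·0.93358) = 13.8/1.86716 ≈ 7.3909

R = 7.391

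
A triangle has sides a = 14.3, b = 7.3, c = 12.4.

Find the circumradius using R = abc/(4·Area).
First find the area with Heron's formula.
s = (14.3 + 7.3 + 12.4)/2 = 17
Area = √(s(s−a)(s−b)(s−c)) = √(17·2.7·9.7·4.6) ≈ √2048.06 ≈ 45.2555
abc = 14.3·7.3·12.4 = 1294.436
R = abc/(4·Area) ≈ 1294.436/(4·45.2555) = 1294.436/181.022 ≈ 7.15071

R = 7.151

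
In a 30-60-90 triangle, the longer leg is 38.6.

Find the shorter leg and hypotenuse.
In a 30-60-90 triangle the sides are in ratio 1 : √3 : 2, so short leg = long leg/√3 and hypotenuse = 2·(short leg).
Short leg = 38.6/√3 ≈ 38.6/1.73205 ≈ 22.2857
Hypotenuse = 2·22.2857 ≈ 44.5714

Short leg = 22.29, Hypotenuse = 44.57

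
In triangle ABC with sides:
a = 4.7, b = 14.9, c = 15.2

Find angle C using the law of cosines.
c² = a² + b² − 2ab·cos(C)  ⇒  cos(C) = (a² + b² − c²)/(2ab)
cos(C) = (4.7² + 14.9² − 15.2²)/(2·4.7·14.9) = (22.09 + 222.01 − 231.04)/140.06 = 13.06/140.06 ≈ 0.0932458
C = arccos(0.0932458) ≈ 84.6496°

C = 84.65°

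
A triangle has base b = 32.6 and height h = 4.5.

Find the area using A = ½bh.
A = ½·b·h = ½·32.6·4.5 = ½·146.7 = 73.35

Area = 73.35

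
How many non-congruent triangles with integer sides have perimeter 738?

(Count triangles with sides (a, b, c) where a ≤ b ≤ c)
Let a ≤ b ≤ c with a + b + c = 738. The only binding inequality is a + b > c, i.e. 738 − c > c, so c < 738/2; and c ≥ 738/3 since c is the largest side.
So 246 ≤ c ≤ 368. For each c, b runs from ⌈(738 − c)/2⌉ up to c (then a = 738 − b − c satisfies 1 ≤ a ≤ b automatically), giving c − ⌈(738 − c)/2⌉ + 1 choices.
Summing over c: 1 + 2 + 4 + 5 + … + 182 + 184  (123 terms, c = 246, …, 368) = 11347
Check (closed form: nearest integer to p²/48 for even p, (p+3)²/48 for odd p): 738²/48 = 544644/48 ≈ 11346.75 → 11347

11347 triangles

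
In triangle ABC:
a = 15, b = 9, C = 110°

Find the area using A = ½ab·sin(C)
A = ½·a·b·sin(C) = ½·15·9·sin(110°)
sin(110°) ≈ 0.939693
A ≈ ½·135·0.939693 = 67.5·0.939693 ≈ 63.4293

Area = 63.43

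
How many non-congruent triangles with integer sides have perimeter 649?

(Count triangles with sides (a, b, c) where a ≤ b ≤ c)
Let a ≤ b ≤ c with a + b + c = 649. The only binding inequality is a + b > c, i.e. 649 − c > c, so c < 649/2; and c ≥ 649/3 since c is the largest side.
So 217 ≤ c ≤ 324. For each c, b runs from ⌈(649 − c)/2⌉ up to c (then a = 649 − b − c satisfies 1 ≤ a ≤ b automatically), giving c − ⌈(649 − c)/2⌉ + 1 choices.
Summing over c: 2 + 3 + 5 + 6 + … + 161 + 162  (108 terms, c = 217, …, 324) = 8856
Check (closed form: nearest integer to p²/48 for even p, (p+3)²/48 for odd p): (649+3)²/48 = 652²/48 = 425104/48 ≈ 8856.33 → 8856

8856 triangles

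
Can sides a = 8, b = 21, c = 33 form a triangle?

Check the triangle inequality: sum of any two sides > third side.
a + b vs c: 8 + 21 = 29 ≤ 33  ✗
a + c vs b: 8 + 33 = 41 > 21  ✓
b + c vs a: 21 + 33 = 54 > 8  ✓

No: 8 + 21 = 29 is not > 33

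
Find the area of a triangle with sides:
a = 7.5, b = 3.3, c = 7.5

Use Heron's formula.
s = (7.5 + 3.3 + 7.5)/2 = 18.3/2 = 9.15
s − a = 1.65, s − b = 5.85, s − c = 1.65
s(s−a)(s−b)(s−c) = 9.15·1.65·5.85·1.65 ≈ 145.729
Area = √145.729 ≈ 12.0718

Area = 12.07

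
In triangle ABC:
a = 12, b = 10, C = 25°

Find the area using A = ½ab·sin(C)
A = ½·a·b·sin(C) = ½·12·10·sin(25°)
sin(25°) ≈ 0.422618
A ≈ ½·120·0.422618 = 60·0.422618 ≈ 25.3571

Area = 25.36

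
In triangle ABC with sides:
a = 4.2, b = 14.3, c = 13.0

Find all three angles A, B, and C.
Law of cosines for each angle (a² = 17.64, b² = 204.49, c² = 169):
cos(A) = (b² + c² − a²)/(2bc) = (204.49 + 169 − 17.64)/(2·14.3·13.0) = 355.85/371.8 ≈ 0.957101  ⇒  A ≈ 16.8433°
cos(B) = (a² + c² − b²)/(2ac) = (17.64 + 169 − 204.49)/(2·4.2·13.0) = -17.85/109.2 ≈ -0.163462  ⇒  B ≈ 99.4079°
cos(C) = (a² + b² − c²)/(2ab) = (17.64 + 204.49 − 169)/(2·4.2·14.3) = 53.13/120.12 ≈ 0.442308  ⇒  C ≈ 63.7488°
Check: A + B + C ≈ 180°

A = 16.84°, B = 99.41°, C = 63.75°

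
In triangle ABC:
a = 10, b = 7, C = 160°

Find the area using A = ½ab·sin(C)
A = ½·a·b·sin(C) = ½·10·7·sin(160°)
sin(160°) ≈ 0.34202
A ≈ ½·70·0.34202 = 35·0.34202 ≈ 11.9707

Area = 11.97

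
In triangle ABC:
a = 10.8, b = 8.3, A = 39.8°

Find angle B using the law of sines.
a/sin(A) = b/sin(B)  ⇒  sin(B) = b·sin(A)/a = 8.3·sin(39.8°)/10.8
sin(39.8°) ≈ 0.64011
sin(B) ≈ 8.3·0.64011/10.8 ≈ 5.31291/10.8 ≈ 0.491936
B = arcsin(0.491936) ≈ 29.4679°
(Since b ≤ a we need B ≤ A, so the obtuse alternative 180° − 29.4679° ≈ 150.532° is rejected.)

B = 29.47°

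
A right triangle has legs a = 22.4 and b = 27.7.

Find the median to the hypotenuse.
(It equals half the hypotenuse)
Hypotenuse c = √(a² + b²) = √(501.76 + 767.29) = √1269.05 ≈ 35.6237
Median to hypotenuse = c/2 ≈ 35.6237/2 ≈ 17.8119

Median = 17.81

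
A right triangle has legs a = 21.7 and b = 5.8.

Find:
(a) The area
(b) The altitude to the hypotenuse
(a) The legs are perpendicular, so Area = ½·a·b = ½·21.7·5.8 = ½·125.86 = 62.93
(b) Hypotenuse c = √(a² + b²) = √(470.89 + 33.64) = √504.53 ≈ 22.4617
    Area = ½·c·h_c  ⇒  h_c = 2·Area/c = 125.86/22.4617 ≈ 5.6033

Area = 62.93, h_c = 5.603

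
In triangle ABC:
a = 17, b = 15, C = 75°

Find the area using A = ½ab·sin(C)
A = ½·a·b·sin(C) = ½·17·15·sin(75°)
sin(75°) ≈ 0.965926
A ≈ ½·255·0.965926 = 127.5·0.965926 ≈ 123.156

Area = 123.2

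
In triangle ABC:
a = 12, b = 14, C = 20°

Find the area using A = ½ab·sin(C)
A = ½·a·b·sin(C) = ½·12·14·sin(20°)
sin(20°) ≈ 0.34202
A ≈ ½·168·0.34202 = 84·0.34202 ≈ 28.7297

Area = 28.73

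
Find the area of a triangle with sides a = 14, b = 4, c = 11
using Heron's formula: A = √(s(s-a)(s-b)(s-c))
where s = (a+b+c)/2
s = (14 + 4 + 11)/2 = 29/2 = 14.5
s − a = 0.5, s − b = 10.5, s − c = 3.5
s(s−a)(s−b)(s−c) = 14.5·0.5·10.5·3.5 = 266.4375
Area = √266.4375 ≈ 16.3229

s = 14.5, Area = 16.32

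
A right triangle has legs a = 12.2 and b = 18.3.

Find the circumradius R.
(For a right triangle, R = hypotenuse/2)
Hypotenuse c = √(a² + b²) = √(148.84 + 334.89) = √483.73 ≈ 21.9939
R = c/2 ≈ 21.9939/2 ≈ 10.9969

R = 11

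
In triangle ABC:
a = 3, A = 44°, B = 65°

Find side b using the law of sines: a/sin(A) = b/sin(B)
a/sin(A) = b/sin(B)  ⇒  b = a·sin(B)/sin(A) = 3·sin(65°)/sin(44°)
sin(65°) ≈ 0.906308, sin(44°) ≈ 0.694658
b ≈ 3·0.906308/0.694658 ≈ 2.71892/0.694658 ≈ 3.91404

b = 3.914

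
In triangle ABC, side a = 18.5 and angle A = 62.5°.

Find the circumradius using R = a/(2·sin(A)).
R = a/(2·sin(A)) = 18.5/(2·sin(62.5°))
sin(62.5°) ≈ 0.887011
R ≈ 18.5/(2·0.887011) = 18.5/1.77402 ≈ 10.4283

R = 10.43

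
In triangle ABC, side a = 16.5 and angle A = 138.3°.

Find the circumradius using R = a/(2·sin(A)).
R = a/(2·sin(A)) = 16.5/(2·sin(138.3°))
sin(138.3°) ≈ 0.66523
R ≈ 16.5/(2·0.66523) = 16.5/1.33046 ≈ 12.4017

R = 12.4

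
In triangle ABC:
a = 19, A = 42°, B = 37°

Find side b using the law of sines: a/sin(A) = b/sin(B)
a/sin(A) = b/sin(B)  ⇒  b = a·sin(B)/sin(A) = 19·sin(37°)/sin(42°)
sin(37°) ≈ 0.601815, sin(42°) ≈ 0.669131
b ≈ 19·0.601815/0.669131 ≈ 11.4345/0.669131 ≈ 17.0886

b = 17.09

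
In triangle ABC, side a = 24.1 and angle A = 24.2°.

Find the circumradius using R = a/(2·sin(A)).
R = a/(2·sin(A)) = 24.1/(2·sin(24.2°))
sin(24.2°) ≈ 0.409923
R ≈ 24.1/(2·0.409923) = 24.1/0.819846 ≈ 29.3958

R = 29.4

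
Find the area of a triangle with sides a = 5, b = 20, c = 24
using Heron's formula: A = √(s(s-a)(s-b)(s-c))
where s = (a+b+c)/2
s = (5 + 20 + 24)/2 = 49/2 = 24.5
s − a = 19.5, s − b = 4.5, s − c = 0.5
s(s−a)(s−b)(s−c) = 24.5·19.5·4.5·0.5 = 1074.9375
Area = √1074.9375 ≈ 32.7862

s = 24.5, Area = 32.79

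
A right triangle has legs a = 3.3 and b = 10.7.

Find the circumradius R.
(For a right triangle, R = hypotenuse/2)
Hypotenuse c = √(a² + b²) = √(10.89 + 114.49) = √125.38 ≈ 11.1973
R = c/2 ≈ 11.1973/2 ≈ 5.59866

R = 5.599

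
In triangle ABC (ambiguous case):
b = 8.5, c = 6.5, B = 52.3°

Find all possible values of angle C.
b/sin(B) = c/sin(C)  ⇒  sin(C) = c·sin(B)/b = 6.5·sin(52.3°)/8.5
sin(52.3°) ≈ 0.791224
sin(C) ≈ 6.5·0.791224/8.5 ≈ 5.14295/8.5 ≈ 0.605053
Candidate 1: C₁ = arcsin(0.605053) ≈ 37.2327°  →  A = 180° − 52.3° − 37.2327° ≈ 90.4673° > 0, valid
Candidate 2: C₂ = 180° − C₁ ≈ 142.767°  →  A = 180° − 52.3° − 142.767° ≈ -15.0673° ≤ 0, not a valid triangle

C = 37.23° (one solution)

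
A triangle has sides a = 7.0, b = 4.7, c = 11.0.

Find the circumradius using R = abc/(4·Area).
First find the area with Heron's formula.
s = (7.0 + 4.7 + 11.0)/2 = 11.35
Area = √(s(s−a)(s−b)(s−c)) = √(11.35·4.35·6.65·0.35) ≈ √114.914 ≈ 10.7198
abc = 7.0·4.7·11.0 = 361.9
R = abc/(4·Area) ≈ 361.9/(4·10.7198) = 361.9/42.8793 ≈ 8.43998

R = 8.44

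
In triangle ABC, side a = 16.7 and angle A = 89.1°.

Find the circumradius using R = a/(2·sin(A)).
R = a/(2·sin(A)) = 16.7/(2·sin(89.1°))
sin(89.1°) ≈ 0.999877
R ≈ 16.7/(2·0.999877) = 16.7/1.99975 ≈ 8.35103

R = 8.351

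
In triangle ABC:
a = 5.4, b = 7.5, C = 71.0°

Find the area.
Two sides and the included angle (SAS): A = ½·a·b·sin(C) = ½·5.4·7.5·sin(71.0°)
sin(71.0°) ≈ 0.945519
A ≈ ½·40.5·0.945519 = 20.25·0.945519 ≈ 19.1468

Area = 19.15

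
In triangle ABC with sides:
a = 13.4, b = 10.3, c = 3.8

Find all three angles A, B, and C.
Law of cosines for each angle (a² = 179.56, b² = 106.09, c² = 14.44):
cos(A) = (b² + c² − a²)/(2bc) = (106.09 + 14.44 − 179.56)/(2·10.3·3.8) = -59.03/78.28 ≈ -0.754088  ⇒  A ≈ 138.946°
cos(B) = (a² + c² − b²)/(2ac) = (179.56 + 14.44 − 106.09)/(2·13.4·3.8) = 87.91/101.84 ≈ 0.863217  ⇒  B ≈ 30.3203°
cos(C) = (a² + b² − c²)/(2ab) = (179.56 + 106.09 − 14.44)/(2·13.4·10.3) = 271.21/276.04 ≈ 0.982503  ⇒  C ≈ 10.734°
Check: A + B + C ≈ 180°

A = 138.9°, B = 30.32°, C = 10.73°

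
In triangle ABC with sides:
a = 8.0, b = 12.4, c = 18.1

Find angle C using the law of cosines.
c² = a² + b² − 2ab·cos(C)  ⇒  cos(C) = (a² + b² − c²)/(2ab)
cos(C) = (8.0² + 12.4² − 18.1²)/(2·8.0·12.4) = (64 + 153.76 − 327.61)/198.4 = -109.85/198.4 ≈ -0.553679
C = arccos(-0.553679) ≈ 123.62°

C = 123.6°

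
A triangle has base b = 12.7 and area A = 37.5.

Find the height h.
A = ½·b·h  ⇒  h = 2A/b = 2·37.5/12.7 = 75/12.7 ≈ 5.90551

h = 5.906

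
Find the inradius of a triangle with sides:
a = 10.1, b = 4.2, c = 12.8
r = Area/s where s is the semi-perimeter.
s = (10.1 + 4.2 + 12.8)/2 = 27.1/2 = 13.55
Area = √(s(s−a)(s−b)(s−c)) = √(13.55·3.45·9.35·0.75) ≈ √327.817 ≈ 18.1057
r ≈ 18.1057/13.55 ≈ 1.33621

r = 1.336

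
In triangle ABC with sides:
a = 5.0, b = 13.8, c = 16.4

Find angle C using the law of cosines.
c² = a² + b² − 2ab·cos(C)  ⇒  cos(C) = (a² + b² − c²)/(2ab)
cos(C) = (5.0² + 13.8² − 16.4²)/(2·5.0·13.8) = (25 + 190.44 − 268.96)/138 = -53.52/138 ≈ -0.387826
C = arccos(-0.387826) ≈ 112.819°

C = 112.8°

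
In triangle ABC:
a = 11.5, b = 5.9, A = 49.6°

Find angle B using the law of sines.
a/sin(A) = b/sin(B)  ⇒  sin(B) = b·sin(A)/a = 5.9·sin(49.6°)/11.5
sin(49.6°) ≈ 0.761538
sin(B) ≈ 5.9·0.761538/11.5 ≈ 4.49308/11.5 ≈ 0.390702
B = arcsin(0.390702) ≈ 22.9982°
(Since b ≤ a we need B ≤ A, so the obtuse alternative 180° − 22.9982° ≈ 157.002° is rejected.)

B = 23°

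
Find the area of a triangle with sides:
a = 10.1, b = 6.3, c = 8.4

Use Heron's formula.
s = (10.1 + 6.3 + 8.4)/2 = 24.8/2 = 12.4
s − a = 2.3, s − b = 6.1, s − c = 4
s(s−a)(s−b)(s−c) = 12.4·2.3·6.1·4 ≈ 695.888
Area = √695.888 ≈ 26.3797

Area = 26.38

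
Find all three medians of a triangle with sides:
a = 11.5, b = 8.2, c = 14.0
Median formula: m_a = ½√(2b² + 2c² − a²) (and cyclically). a² = 132.25, b² = 67.24, c² = 196.
m_a = ½√(2·67.24 + 2·196 − 132.25) = ½√394.23 ≈ ½·19.8552 ≈ 9.92761
m_b = ½√(2·132.25 + 2·196 − 67.24) = ½√589.26 ≈ ½·24.2747 ≈ 12.1373
m_c = ½√(2·132.25 + 2·67.24 − 196) = ½√202.98 ≈ ½·14.2471 ≈ 7.12355

m_a = 9.928, m_b = 12.14, m_c = 7.124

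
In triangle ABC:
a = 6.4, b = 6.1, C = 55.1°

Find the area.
Two sides and the included angle (SAS): A = ½·a·b·sin(C) = ½·6.4·6.1·sin(55.1°)
sin(55.1°) ≈ 0.820152
A ≈ ½·39.04·0.820152 = 19.52·0.820152 ≈ 16.0094

Area = 16.01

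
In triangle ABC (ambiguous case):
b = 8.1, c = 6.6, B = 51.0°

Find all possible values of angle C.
b/sin(B) = c/sin(C)  ⇒  sin(C) = c·sin(B)/b = 6.6·sin(51.0°)/8.1
sin(51.0°) ≈ 0.777146
sin(C) ≈ 6.6·0.777146/8.1 ≈ 5.12916/8.1 ≈ 0.63323
Candidate 1: C₁ = arcsin(0.63323) ≈ 39.2888°  →  A = 180° − 51.0° − 39.2888° ≈ 89.7112° > 0, valid
Candidate 2: C₂ = 180° − C₁ ≈ 140.711°  →  A = 180° − 51.0° − 140.711° ≈ -11.7112° ≤ 0, not a valid triangle

C = 39.29° (one solution)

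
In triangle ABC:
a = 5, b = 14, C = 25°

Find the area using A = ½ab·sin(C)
A = ½·a·b·sin(C) = ½·5·14·sin(25°)
sin(25°) ≈ 0.422618
A ≈ ½·70·0.422618 = 35·0.422618 ≈ 14.7916

Area = 14.79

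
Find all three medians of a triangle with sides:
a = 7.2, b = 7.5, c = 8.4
Median formula: m_a = ½√(2b² + 2c² − a²) (and cyclically). a² = 51.84, b² = 56.25, c² = 70.56.
m_a = ½√(2·56.25 + 2·70.56 − 51.84) = ½√201.78 ≈ ½·14.2049 ≈ 7.10246
m_b = ½√(2·51.84 + 2·70.56 − 56.25) = ½√188.55 ≈ ½·13.7314 ≈ 6.86568
m_c = ½√(2·51.84 + 2·56.25 − 70.56) = ½√145.62 ≈ ½·12.0673 ≈ 6.03366

m_a = 7.102, m_b = 6.866, m_c = 6.034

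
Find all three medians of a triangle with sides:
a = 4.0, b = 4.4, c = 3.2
Median formula: m_a = ½√(2b² + 2c² − a²) (and cyclically). a² = 16, b² = 19.36, c² = 10.24.
m_a = ½√(2·19.36 + 2·10.24 − 16) = ½√43.2 ≈ ½·6.57267 ≈ 3.28634
m_b = ½√(2·16 + 2·10.24 − 19.36) = ½√33.12 ≈ ½·5.755 ≈ 2.8775
m_c = ½√(2·16 + 2·19.36 − 10.24) = ½√60.48 ≈ ½·7.77689 ≈ 3.88844

m_a = 3.286, m_b = 2.877, m_c = 3.888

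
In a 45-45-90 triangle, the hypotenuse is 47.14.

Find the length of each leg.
In a 45-45-90 triangle hypotenuse = leg·√2, so leg = hypotenuse/√2.
Leg = 47.14/√2 ≈ 47.14/1.41421 ≈ 33.333

Each leg = 33.33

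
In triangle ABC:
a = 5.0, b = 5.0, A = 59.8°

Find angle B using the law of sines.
a/sin(A) = b/sin(B)  ⇒  sin(B) = b·sin(A)/a = 5.0·sin(59.8°)/5.0
sin(59.8°) ≈ 0.864275
sin(B) ≈ 5.0·0.864275/5.0 ≈ 4.32137/5.0 ≈ 0.864275
B = arcsin(0.864275) ≈ 59.8°
(Since b ≤ a we need B ≤ A, so the obtuse alternative 180° − 59.8° ≈ 120.2° is rejected.)

B = 59.8°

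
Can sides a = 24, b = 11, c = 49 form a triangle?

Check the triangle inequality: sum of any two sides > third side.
a + b vs c: 24 + 11 = 35 ≤ 49  ✗
a + c vs b: 24 + 49 = 73 > 11  ✓
b + c vs a: 11 + 49 = 60 > 24  ✓

No: 24 + 11 = 35 is not > 49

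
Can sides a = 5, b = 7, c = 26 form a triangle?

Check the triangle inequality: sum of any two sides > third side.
a + b vs c: 5 + 7 = 12 ≤ 26  ✗
a + c vs b: 5 + 26 = 31 > 7  ✓
b + c vs a: 7 + 26 = 33 > 5  ✓

No: 5 + 7 = 12 is not > 26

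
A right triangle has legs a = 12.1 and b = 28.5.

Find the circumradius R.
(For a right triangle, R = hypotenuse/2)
Hypotenuse c = √(a² + b²) = √(146.41 + 812.25) = √958.66 ≈ 30.9622
R = c/2 ≈ 30.9622/2 ≈ 15.4811

R = 15.48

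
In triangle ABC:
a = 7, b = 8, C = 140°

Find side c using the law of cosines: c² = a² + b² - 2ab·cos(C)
c² = 7² + 8² − 2·7·8·cos(140°)
cos(140°) ≈ -0.766044
c² ≈ 49 + 64 − 112·(-0.766044) ≈ 113 + 85.797 ≈ 198.797
c ≈ √198.797 ≈ 14.0995

c = 14.1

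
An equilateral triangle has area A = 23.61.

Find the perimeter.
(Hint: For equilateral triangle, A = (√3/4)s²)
A = (√3/4)s²  ⇒  s² = 4A/√3 = 4·23.61/√3 = 94.44/1.73205 ≈ 54.525
s ≈ √54.525 ≈ 7.3841
Perimeter = 3s ≈ 3·7.3841 ≈ 22.1523

Perimeter = 22.15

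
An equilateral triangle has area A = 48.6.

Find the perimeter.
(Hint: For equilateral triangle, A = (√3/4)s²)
A = (√3/4)s²  ⇒  s² = 4A/√3 = 4·48.6/√3 = 194.4/1.73205 ≈ 112.237
s ≈ √112.237 ≈ 10.5942
Perimeter = 3s ≈ 3·10.5942 ≈ 31.7826

Perimeter = 31.78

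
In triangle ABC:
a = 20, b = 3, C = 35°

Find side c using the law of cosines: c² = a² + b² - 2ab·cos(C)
c² = 20² + 3² − 2·20·3·cos(35°)
cos(35°) ≈ 0.819152
c² ≈ 400 + 9 − 120·(0.819152) ≈ 409 − 98.2982 ≈ 310.702
c ≈ √310.702 ≈ 17.6267

c = 17.63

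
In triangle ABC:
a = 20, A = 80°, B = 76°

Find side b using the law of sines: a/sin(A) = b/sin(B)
a/sin(A) = b/sin(B)  ⇒  b = a·sin(B)/sin(A) = 20·sin(76°)/sin(80°)
sin(76°) ≈ 0.970296, sin(80°) ≈ 0.984808
b ≈ 20·0.970296/0.984808 ≈ 19.4059/0.984808 ≈ 19.7053

b = 19.71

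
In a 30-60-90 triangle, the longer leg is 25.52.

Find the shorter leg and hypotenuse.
In a 30-60-90 triangle the sides are in ratio 1 : √3 : 2, so short leg = long leg/√3 and hypotenuse = 2·(short leg).
Short leg = 25.52/√3 ≈ 25.52/1.73205 ≈ 14.734
Hypotenuse = 2·14.734 ≈ 29.468

Short leg = 14.73, Hypotenuse = 29.47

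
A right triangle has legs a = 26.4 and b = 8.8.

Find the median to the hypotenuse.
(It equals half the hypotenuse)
Hypotenuse c = √(a² + b²) = √(696.96 + 77.44) = √774.4 ≈ 27.828
Median to hypotenuse = c/2 ≈ 27.828/2 ≈ 13.914

Median = 13.91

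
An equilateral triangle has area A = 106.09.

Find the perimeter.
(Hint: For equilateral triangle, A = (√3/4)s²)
A = (√3/4)s²  ⇒  s² = 4A/√3 = 4·106.09/√3 = 424.36/1.73205 ≈ 245.004
s ≈ √245.004 ≈ 15.6526
Perimeter = 3s ≈ 3·15.6526 ≈ 46.9578

Perimeter = 46.96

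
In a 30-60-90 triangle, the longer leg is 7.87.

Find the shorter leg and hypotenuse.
In a 30-60-90 triangle the sides are in ratio 1 : √3 : 2, so short leg = long leg/√3 and hypotenuse = 2·(short leg).
Short leg = 7.87/√3 ≈ 7.87/1.73205 ≈ 4.54375
Hypotenuse = 2·4.54375 ≈ 9.08749

Short leg = 4.544, Hypotenuse = 9.087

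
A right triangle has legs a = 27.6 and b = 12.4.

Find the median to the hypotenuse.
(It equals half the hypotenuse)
Hypotenuse c = √(a² + b²) = √(761.76 + 153.76) = √915.52 ≈ 30.2576
Median to hypotenuse = c/2 ≈ 30.2576/2 ≈ 15.1288

Median = 15.13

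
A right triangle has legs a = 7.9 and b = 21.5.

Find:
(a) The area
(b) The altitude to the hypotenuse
(a) The legs are perpendicular, so Area = ½·a·b = ½·7.9·21.5 = ½·169.85 = 84.925
(b) Hypotenuse c = √(a² + b²) = √(62.41 + 462.25) = √524.66 ≈ 22.9055
    Area = ½·c·h_c  ⇒  h_c = 2·Area/c = 169.85/22.9055 ≈ 7.41526

Area = 84.925, h_c = 7.415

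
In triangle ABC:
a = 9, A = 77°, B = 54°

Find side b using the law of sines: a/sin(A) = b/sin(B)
a/sin(A) = b/sin(B)  ⇒  b = a·sin(B)/sin(A) = 9·sin(54°)/sin(77°)
sin(54°) ≈ 0.809017, sin(77°) ≈ 0.97437
b ≈ 9·0.809017/0.97437 ≈ 7.28115/0.97437 ≈ 7.47268

b = 7.473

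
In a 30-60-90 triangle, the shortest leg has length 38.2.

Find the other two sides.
In a 30-60-90 triangle the sides are in ratio 1 : √3 : 2 (short leg : long leg : hypotenuse).
Long leg = 38.2·√3 ≈ 38.2·1.73205 ≈ 66.1643
Hypotenuse = 2·38.2 = 76.4

Long leg = 38.2√3 = 66.16, Hypotenuse = 76.4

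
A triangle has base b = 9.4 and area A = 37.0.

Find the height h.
A = ½·b·h  ⇒  h = 2A/b = 2·37.0/9.4 = 74/9.4 ≈ 7.87234

h = 7.872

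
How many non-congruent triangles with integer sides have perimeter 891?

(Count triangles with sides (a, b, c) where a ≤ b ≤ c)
Let a ≤ b ≤ c with a + b + c = 891. The only binding inequality is a + b > c, i.e. 891 − c > c, so c < 891/2; and c ≥ 891/3 since c is the largest side.
So 297 ≤ c ≤ 445. For each c, b runs from ⌈(891 − c)/2⌉ up to c (then a = 891 − b − c satisfies 1 ≤ a ≤ b automatically), giving c − ⌈(891 − c)/2⌉ + 1 choices.
Summing over c: 1 + 2 + 4 + 5 + … + 221 + 223  (149 terms, c = 297, …, 445) = 16651
Check (closed form: nearest integer to p²/48 for even p, (p+3)²/48 for odd p): (891+3)²/48 = 894²/48 = 799236/48 ≈ 16650.75 → 16651

16651 triangles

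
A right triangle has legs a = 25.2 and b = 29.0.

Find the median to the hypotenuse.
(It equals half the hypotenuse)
Hypotenuse c = √(a² + b²) = √(635.04 + 841) = √1476.04 ≈ 38.4193
Median to hypotenuse = c/2 ≈ 38.4193/2 ≈ 19.2096

Median = 19.21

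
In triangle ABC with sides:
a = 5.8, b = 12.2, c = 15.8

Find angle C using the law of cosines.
c² = a² + b² − 2ab·cos(C)  ⇒  cos(C) = (a² + b² − c²)/(2ab)
cos(C) = (5.8² + 12.2² − 15.8²)/(2·5.8·12.2) = (33.64 + 148.84 − 249.64)/141.52 = -67.16/141.52 ≈ -0.474562
C = arccos(-0.474562) ≈ 118.331°

C = 118.3°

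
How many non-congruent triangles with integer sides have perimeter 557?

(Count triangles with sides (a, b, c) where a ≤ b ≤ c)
Let a ≤ b ≤ c with a + b + c = 557. The only binding inequality is a + b > c, i.e. 557 − c > c, so c < 557/2; and c ≥ 557/3 since c is the largest side.
So 186 ≤ c ≤ 278. For each c, b runs from ⌈(557 − c)/2⌉ up to c (then a = 557 − b − c satisfies 1 ≤ a ≤ b automatically), giving c − ⌈(557 − c)/2⌉ + 1 choices.
Summing over c: 1 + 3 + 4 + 6 + … + 138 + 139  (93 terms, c = 186, …, 278) = 6533
Check (closed form: nearest integer to p²/48 for even p, (p+3)²/48 for odd p): (557+3)²/48 = 560²/48 = 313600/48 ≈ 6533.33 → 6533

6533 triangles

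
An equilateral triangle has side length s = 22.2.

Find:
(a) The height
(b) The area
(a) The height splits the triangle into two 30-60-90 halves: h = s·√3/2 = 22.2·1.73205/2 ≈ 38.4515/2 ≈ 19.2258
(b) Area = (√3/4)·s² = (√3/4)·22.2² = (√3/4)·492.84 ≈ 0.433013·492.84 ≈ 213.406

Height = 19.23, Area = 213.4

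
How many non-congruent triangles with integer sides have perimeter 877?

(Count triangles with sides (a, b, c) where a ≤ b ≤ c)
Let a ≤ b ≤ c with a + b + c = 877. The only binding inequality is a + b > c, i.e. 877 − c > c, so c < 877/2; and c ≥ 877/3 since c is the largest side.
So 293 ≤ c ≤ 438. For each c, b runs from ⌈(877 − c)/2⌉ up to c (then a = 877 − b − c satisfies 1 ≤ a ≤ b automatically), giving c − ⌈(877 − c)/2⌉ + 1 choices.
Summing over c: 2 + 3 + 5 + 6 + … + 218 + 219  (146 terms, c = 293, …, 438) = 16133
Check (closed form: nearest integer to p²/48 for even p, (p+3)²/48 for odd p): (877+3)²/48 = 880²/48 = 774400/48 ≈ 16133.33 → 16133

16133 triangles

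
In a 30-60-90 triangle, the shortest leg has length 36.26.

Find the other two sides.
In a 30-60-90 triangle the sides are in ratio 1 : √3 : 2 (short leg : long leg : hypotenuse).
Long leg = 36.26·√3 ≈ 36.26·1.73205 ≈ 62.8042
Hypotenuse = 2·36.26 = 72.52

Long leg = 36.26√3 = 62.8, Hypotenuse = 72.52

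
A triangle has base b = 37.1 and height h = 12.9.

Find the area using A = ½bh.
A = ½·b·h = ½·37.1·12.9 = ½·478.59 = 239.295

Area = 239.295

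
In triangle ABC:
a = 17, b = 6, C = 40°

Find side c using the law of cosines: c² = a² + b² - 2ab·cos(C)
c² = 17² + 6² − 2·17·6·cos(40°)
cos(40°) ≈ 0.766044
c² ≈ 289 + 36 − 204·(0.766044) ≈ 325 − 156.273 ≈ 168.727
c ≈ √168.727 ≈ 12.9895

c = 12.99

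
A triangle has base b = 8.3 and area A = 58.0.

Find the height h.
A = ½·b·h  ⇒  h = 2A/b = 2·58.0/8.3 = 116/8.3 ≈ 13.9759

h = 13.98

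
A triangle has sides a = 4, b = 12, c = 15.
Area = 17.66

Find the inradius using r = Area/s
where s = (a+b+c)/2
s = (4 + 12 + 15)/2 = 31/2 = 15.5
r = Area/s = 17.66/15.5 ≈ 1.13935

r = 1.139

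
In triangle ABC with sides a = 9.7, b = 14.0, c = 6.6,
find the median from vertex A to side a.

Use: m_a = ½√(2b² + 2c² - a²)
m_a = ½√(2·14.0² + 2·6.6² − 9.7²) = ½√(2·196 + 2·43.56 − 94.09) = ½√(392 + 87.12 − 94.09) = ½√385.03
√385.03 ≈ 19.6222, so m_a ≈ 9.81109

m_a = 9.811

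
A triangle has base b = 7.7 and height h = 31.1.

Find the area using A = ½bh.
A = ½·b·h = ½·7.7·31.1 = ½·239.47 = 119.735

Area = 119.735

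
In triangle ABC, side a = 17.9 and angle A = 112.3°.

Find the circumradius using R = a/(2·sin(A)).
R = a/(2·sin(A)) = 17.9/(2·sin(112.3°))
sin(112.3°) ≈ 0.92521
R ≈ 17.9/(2·0.92521) = 17.9/1.85042 ≈ 9.67348

R = 9.673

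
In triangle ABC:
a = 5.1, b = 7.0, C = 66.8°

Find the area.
Two sides and the included angle (SAS): A = ½·a·b·sin(C) = ½·5.1·7.0·sin(66.8°)
sin(66.8°) ≈ 0.919135
A ≈ ½·35.7·0.919135 = 17.85·0.919135 ≈ 16.4066

Area = 16.41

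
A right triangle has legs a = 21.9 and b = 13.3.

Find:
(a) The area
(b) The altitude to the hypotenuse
(a) The legs are perpendicular, so Area = ½·a·b = ½·21.9·13.3 = ½·291.27 = 145.635
(b) Hypotenuse c = √(a² + b²) = √(479.61 + 176.89) = √656.5 ≈ 25.6223
    Area = ½·c·h_c  ⇒  h_c = 2·Area/c = 291.27/25.6223 ≈ 11.3679

Area = 145.635, h_c = 11.37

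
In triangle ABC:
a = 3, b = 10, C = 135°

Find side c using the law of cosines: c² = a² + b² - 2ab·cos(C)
c² = 3² + 10² − 2·3·10·cos(135°)
cos(135°) ≈ -0.707107
c² ≈ 9 + 100 − 60·(-0.707107) ≈ 109 + 42.4264 ≈ 151.426
c ≈ √151.426 ≈ 12.3055

c = 12.31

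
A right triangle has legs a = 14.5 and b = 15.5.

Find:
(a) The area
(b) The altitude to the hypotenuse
(a) The legs are perpendicular, so Area = ½·a·b = ½·14.5·15.5 = ½·224.75 = 112.375
(b) Hypotenuse c = √(a² + b²) = √(210.25 + 240.25) = √450.5 ≈ 21.225
    Area = ½·c·h_c  ⇒  h_c = 2·Area/c = 224.75/21.225 ≈ 10.5889

Area = 112.375, h_c = 10.59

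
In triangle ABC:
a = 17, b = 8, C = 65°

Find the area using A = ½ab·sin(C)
A = ½·a·b·sin(C) = ½·17·8·sin(65°)
sin(65°) ≈ 0.906308
A ≈ ½·136·0.906308 = 68·0.906308 ≈ 61.6289

Area = 61.63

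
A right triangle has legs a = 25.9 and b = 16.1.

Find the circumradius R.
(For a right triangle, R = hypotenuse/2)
Hypotenuse c = √(a² + b²) = √(670.81 + 259.21) = √930.02 ≈ 30.4962
R = c/2 ≈ 30.4962/2 ≈ 15.2481

R = 15.25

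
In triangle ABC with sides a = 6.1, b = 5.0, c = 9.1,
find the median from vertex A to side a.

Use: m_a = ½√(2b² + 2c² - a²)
m_a = ½√(2·5.0² + 2·9.1² − 6.1²) = ½√(2·25 + 2·82.81 − 37.21) = ½√(50 + 165.62 − 37.21) = ½√178.41
√178.41 ≈ 13.357, so m_a ≈ 6.67851

m_a = 6.679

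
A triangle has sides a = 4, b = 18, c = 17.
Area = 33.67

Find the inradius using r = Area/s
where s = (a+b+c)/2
s = (4 + 18 + 17)/2 = 39/2 = 19.5
r = Area/s = 33.67/19.5 ≈ 1.72667

r = 1.727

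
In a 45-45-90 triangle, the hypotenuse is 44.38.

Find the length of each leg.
In a 45-45-90 triangle hypotenuse = leg·√2, so leg = hypotenuse/√2.
Leg = 44.38/√2 ≈ 44.38/1.41421 ≈ 31.3814

Each leg = 31.38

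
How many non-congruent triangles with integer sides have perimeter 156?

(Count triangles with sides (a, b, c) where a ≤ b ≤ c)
Let a ≤ b ≤ c with a + b + c = 156. The only binding inequality is a + b > c, i.e. 156 − c > c, so c < 156/2; and c ≥ 156/3 since c is the largest side.
So 52 ≤ c ≤ 77. For each c, b runs from ⌈(156 − c)/2⌉ up to c (then a = 156 − b − c satisfies 1 ≤ a ≤ b automatically), giving c − ⌈(156 − c)/2⌉ + 1 choices.
Summing over c: 1 + 2 + 4 + 5 + … + 37 + 38  (26 terms, c = 52, …, 77) = 507
Check (closed form: nearest integer to p²/48 for even p, (p+3)²/48 for odd p): 156²/48 = 24336/48 ≈ 507.00 → 507

507 triangles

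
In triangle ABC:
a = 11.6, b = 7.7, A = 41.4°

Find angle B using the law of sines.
a/sin(A) = b/sin(B)  ⇒  sin(B) = b·sin(A)/a = 7.7·sin(41.4°)/11.6
sin(41.4°) ≈ 0.661312
sin(B) ≈ 7.7·0.661312/11.6 ≈ 5.0921/11.6 ≈ 0.438974
B = arcsin(0.438974) ≈ 26.0385°
(Since b ≤ a we need B ≤ A, so the obtuse alternative 180° − 26.0385° ≈ 153.962° is rejected.)

B = 26.04°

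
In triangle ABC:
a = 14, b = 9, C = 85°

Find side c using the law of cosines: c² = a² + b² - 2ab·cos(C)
c² = 14² + 9² − 2·14·9·cos(85°)
cos(85°) ≈ 0.0871557
c² ≈ 196 + 81 − 252·(0.0871557) ≈ 277 − 21.9632 ≈ 255.037
c ≈ √255.037 ≈ 15.9699

c = 15.97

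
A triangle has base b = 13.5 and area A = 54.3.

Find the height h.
A = ½·b·h  ⇒  h = 2A/b = 2·54.3/13.5 = 108.6/13.5 ≈ 8.04444

h = 8.044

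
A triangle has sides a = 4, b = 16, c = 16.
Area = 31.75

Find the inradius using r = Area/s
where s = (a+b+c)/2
s = (4 + 16 + 16)/2 = 36/2 = 18
r = Area/s = 31.75/18 ≈ 1.76389

r = 1.764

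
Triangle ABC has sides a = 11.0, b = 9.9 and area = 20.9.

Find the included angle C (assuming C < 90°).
Area = ½·a·b·sin(C)  ⇒  sin(C) = 2·Area/(a·b) = 2·20.9/(11.0·9.9) = 41.8/108.9 ≈ 0.383838
C = arcsin(0.383838) ≈ 22.5716° (taking the acute solution since C < 90°)

C = 22.57°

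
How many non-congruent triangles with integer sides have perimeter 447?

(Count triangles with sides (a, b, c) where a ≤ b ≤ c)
Let a ≤ b ≤ c with a + b + c = 447. The only binding inequality is a + b > c, i.e. 447 − c > c, so c < 447/2; and c ≥ 447/3 since c is the largest side.
So 149 ≤ c ≤ 223. For each c, b runs from ⌈(447 − c)/2⌉ up to c (then a = 447 − b − c satisfies 1 ≤ a ≤ b automatically), giving c − ⌈(447 − c)/2⌉ + 1 choices.
Summing over c: 1 + 2 + 4 + 5 + … + 110 + 112  (75 terms, c = 149, …, 223) = 4219
Check (closed form: nearest integer to p²/48 for even p, (p+3)²/48 for odd p): (447+3)²/48 = 450²/48 = 202500/48 ≈ 4218.75 → 4219

4219 triangles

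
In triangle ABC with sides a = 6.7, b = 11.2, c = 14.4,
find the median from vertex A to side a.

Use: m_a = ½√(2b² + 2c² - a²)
m_a = ½√(2·11.2² + 2·14.4² − 6.7²) = ½√(2·125.44 + 2·207.36 − 44.89) = ½√(250.88 + 414.72 − 44.89) = ½√620.71
√620.71 ≈ 24.9141, so m_a ≈ 12.457

m_a = 12.46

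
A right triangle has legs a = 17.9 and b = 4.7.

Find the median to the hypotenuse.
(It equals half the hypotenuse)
Hypotenuse c = √(a² + b²) = √(320.41 + 22.09) = √342.5 ≈ 18.5068
Median to hypotenuse = c/2 ≈ 18.5068/2 ≈ 9.25338

Median = 9.253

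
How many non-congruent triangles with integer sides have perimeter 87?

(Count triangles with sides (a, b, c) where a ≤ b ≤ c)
Let a ≤ b ≤ c with a + b + c = 87. The only binding inequality is a + b > c, i.e. 87 − c > c, so c < 87/2; and c ≥ 87/3 since c is the largest side.
So 29 ≤ c ≤ 43. For each c, b runs from ⌈(87 − c)/2⌉ up to c (then a = 87 − b − c satisfies 1 ≤ a ≤ b automatically), giving c − ⌈(87 − c)/2⌉ + 1 choices.
Summing over c: 1 + 2 + 4 + 5 + … + 20 + 22  (15 terms, c = 29, …, 43) = 169
Check (closed form: nearest integer to p²/48 for even p, (p+3)²/48 for odd p): (87+3)²/48 = 90²/48 = 8100/48 ≈ 168.75 → 169

169 triangles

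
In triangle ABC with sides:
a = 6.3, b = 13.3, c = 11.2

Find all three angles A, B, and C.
Law of cosines for each angle (a² = 39.69, b² = 176.89, c² = 125.44):
cos(A) = (b² + c² − a²)/(2bc) = (176.89 + 125.44 − 39.69)/(2·13.3·11.2) = 262.64/297.92 ≈ 0.881579  ⇒  A ≈ 28.1666°
cos(B) = (a² + c² − b²)/(2ac) = (39.69 + 125.44 − 176.89)/(2·6.3·11.2) = -11.76/141.12 ≈ -0.0833333  ⇒  B ≈ 94.7802°
cos(C) = (a² + b² − c²)/(2ab) = (39.69 + 176.89 − 125.44)/(2·6.3·13.3) = 91.14/167.58 ≈ 0.54386  ⇒  C ≈ 57.0532°
Check: A + B + C ≈ 180°

A = 28.17°, B = 94.78°, C = 57.05°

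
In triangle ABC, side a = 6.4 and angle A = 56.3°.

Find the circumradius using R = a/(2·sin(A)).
R = a/(2·sin(A)) = 6.4/(2·sin(56.3°))
sin(56.3°) ≈ 0.831954
R ≈ 6.4/(2·0.831954) = 6.4/1.66391 ≈ 3.84637

R = 3.846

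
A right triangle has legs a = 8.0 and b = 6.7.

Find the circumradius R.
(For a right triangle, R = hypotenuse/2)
Hypotenuse c = √(a² + b²) = √(64 + 44.89) = √108.89 ≈ 10.435
R = c/2 ≈ 10.435/2 ≈ 5.21752

R = 5.218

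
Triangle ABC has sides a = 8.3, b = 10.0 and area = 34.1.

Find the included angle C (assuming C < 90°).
Area = ½·a·b·sin(C)  ⇒  sin(C) = 2·Area/(a·b) = 2·34.1/(8.3·10.0) = 68.2/83 ≈ 0.821687
C = arcsin(0.821687) ≈ 55.254° (taking the acute solution since C < 90°)

C = 55.25°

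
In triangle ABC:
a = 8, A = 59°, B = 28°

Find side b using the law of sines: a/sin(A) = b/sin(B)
a/sin(A) = b/sin(B)  ⇒  b = a·sin(B)/sin(A) = 8·sin(28°)/sin(59°)
sin(28°) ≈ 0.469472, sin(59°) ≈ 0.857167
b ≈ 8·0.469472/0.857167 ≈ 3.75577/0.857167 ≈ 4.38161

b = 4.382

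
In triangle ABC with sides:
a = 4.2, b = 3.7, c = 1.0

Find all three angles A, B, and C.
Law of cosines for each angle (a² = 17.64, b² = 13.69, c² = 1):
cos(A) = (b² + c² − a²)/(2bc) = (13.69 + 1 − 17.64)/(2·3.7·1.0) = -2.95/7.4 ≈ -0.398649  ⇒  A ≈ 113.494°
cos(B) = (a² + c² − b²)/(2ac) = (17.64 + 1 − 13.69)/(2·4.2·1.0) = 4.95/8.4 ≈ 0.589286  ⇒  B ≈ 53.8937°
cos(C) = (a² + b² − c²)/(2ab) = (17.64 + 13.69 − 1)/(2·4.2·3.7) = 30.33/31.08 ≈ 0.975869  ⇒  C ≈ 12.6126°
Check: A + B + C ≈ 180°

A = 113.5°, B = 53.89°, C = 12.61°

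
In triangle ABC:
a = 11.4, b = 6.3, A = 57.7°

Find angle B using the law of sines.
a/sin(A) = b/sin(B)  ⇒  sin(B) = b·sin(A)/a = 6.3·sin(57.7°)/11.4
sin(57.7°) ≈ 0.845262
sin(B) ≈ 6.3·0.845262/11.4 ≈ 5.32515/11.4 ≈ 0.467118
B = arcsin(0.467118) ≈ 27.8474°
(Since b ≤ a we need B ≤ A, so the obtuse alternative 180° − 27.8474° ≈ 152.153° is rejected.)

B = 27.85°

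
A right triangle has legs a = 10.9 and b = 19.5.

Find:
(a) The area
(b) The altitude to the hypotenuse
(a) The legs are perpendicular, so Area = ½·a·b = ½·10.9·19.5 = ½·212.55 = 106.275
(b) Hypotenuse c = √(a² + b²) = √(118.81 + 380.25) = √499.06 ≈ 22.3397
    Area = ½·c·h_c  ⇒  h_c = 2·Area/c = 212.55/22.3397 ≈ 9.51447

Area = 106.275, h_c = 9.514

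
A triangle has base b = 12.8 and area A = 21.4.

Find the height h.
A = ½·b·h  ⇒  h = 2A/b = 2·21.4/12.8 = 42.8/12.8 ≈ 3.34375

h = 3.344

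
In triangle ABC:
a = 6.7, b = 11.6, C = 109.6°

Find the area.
Two sides and the included angle (SAS): A = ½·a·b·sin(C) = ½·6.7·11.6·sin(109.6°)
sin(109.6°) ≈ 0.942057
A ≈ ½·77.72·0.942057 = 38.86·0.942057 ≈ 36.6084

Area = 36.61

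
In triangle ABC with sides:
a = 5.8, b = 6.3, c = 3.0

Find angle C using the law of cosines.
c² = a² + b² − 2ab·cos(C)  ⇒  cos(C) = (a² + b² − c²)/(2ab)
cos(C) = (5.8² + 6.3² − 3.0²)/(2·5.8·6.3) = (33.64 + 39.69 − 9)/73.08 = 64.33/73.08 ≈ 0.880268
C = arccos(0.880268) ≈ 28.3253°

C = 28.33°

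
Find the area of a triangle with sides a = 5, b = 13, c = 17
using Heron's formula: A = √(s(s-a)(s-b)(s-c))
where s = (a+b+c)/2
s = (5 + 13 + 17)/2 = 35/2 = 17.5
s − a = 12.5, s − b = 4.5, s − c = 0.5
s(s−a)(s−b)(s−c) = 17.5·12.5·4.5·0.5 = 492.1875
Area = √492.1875 ≈ 22.1853

s = 17.5, Area = 22.19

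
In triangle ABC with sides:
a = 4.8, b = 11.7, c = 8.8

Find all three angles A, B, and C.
Law of cosines for each angle (a² = 23.04, b² = 136.89, c² = 77.44):
cos(A) = (b² + c² − a²)/(2bc) = (136.89 + 77.44 − 23.04)/(2·11.7·8.8) = 191.29/205.92 ≈ 0.928953  ⇒  A ≈ 21.7278°
cos(B) = (a² + c² − b²)/(2ac) = (23.04 + 77.44 − 136.89)/(2·4.8·8.8) = -36.41/84.48 ≈ -0.43099  ⇒  B ≈ 115.53°
cos(C) = (a² + b² − c²)/(2ab) = (23.04 + 136.89 − 77.44)/(2·4.8·11.7) = 82.49/112.32 ≈ 0.73442  ⇒  C ≈ 42.7418°
Check: A + B + C ≈ 180°

A = 21.73°, B = 115.5°, C = 42.74°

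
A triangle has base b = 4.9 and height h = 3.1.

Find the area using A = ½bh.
A = ½·b·h = ½·4.9·3.1 = ½·15.19 = 7.595

Area = 7.595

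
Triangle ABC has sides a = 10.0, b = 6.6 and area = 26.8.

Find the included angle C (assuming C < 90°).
Area = ½·a·b·sin(C)  ⇒  sin(C) = 2·Area/(a·b) = 2·26.8/(10.0·6.6) = 53.6/66 ≈ 0.812121
C = arcsin(0.812121) ≈ 54.3037° (taking the acute solution since C < 90°)

C = 54.3°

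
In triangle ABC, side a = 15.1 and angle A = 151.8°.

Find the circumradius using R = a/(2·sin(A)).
R = a/(2·sin(A)) = 15.1/(2·sin(151.8°))
sin(151.8°) ≈ 0.472551
R ≈ 15.1/(2·0.472551) = 15.1/0.945102 ≈ 15.9771

R = 15.98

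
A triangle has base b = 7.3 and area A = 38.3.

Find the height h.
A = ½·b·h  ⇒  h = 2A/b = 2·38.3/7.3 = 76.6/7.3 ≈ 10.4932

h = 10.49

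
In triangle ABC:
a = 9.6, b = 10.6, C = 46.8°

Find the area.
Two sides and the included angle (SAS): A = ½·a·b·sin(C) = ½·9.6·10.6·sin(46.8°)
sin(46.8°) ≈ 0.728969
A ≈ ½·101.76·0.728969 = 50.88·0.728969 ≈ 37.0899

Area = 37.09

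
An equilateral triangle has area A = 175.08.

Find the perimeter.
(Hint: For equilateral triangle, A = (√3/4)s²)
A = (√3/4)s²  ⇒  s² = 4A/√3 = 4·175.08/√3 = 700.32/1.73205 ≈ 404.33
s ≈ √404.33 ≈ 20.108
Perimeter = 3s ≈ 3·20.108 ≈ 60.3239

Perimeter = 60.32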